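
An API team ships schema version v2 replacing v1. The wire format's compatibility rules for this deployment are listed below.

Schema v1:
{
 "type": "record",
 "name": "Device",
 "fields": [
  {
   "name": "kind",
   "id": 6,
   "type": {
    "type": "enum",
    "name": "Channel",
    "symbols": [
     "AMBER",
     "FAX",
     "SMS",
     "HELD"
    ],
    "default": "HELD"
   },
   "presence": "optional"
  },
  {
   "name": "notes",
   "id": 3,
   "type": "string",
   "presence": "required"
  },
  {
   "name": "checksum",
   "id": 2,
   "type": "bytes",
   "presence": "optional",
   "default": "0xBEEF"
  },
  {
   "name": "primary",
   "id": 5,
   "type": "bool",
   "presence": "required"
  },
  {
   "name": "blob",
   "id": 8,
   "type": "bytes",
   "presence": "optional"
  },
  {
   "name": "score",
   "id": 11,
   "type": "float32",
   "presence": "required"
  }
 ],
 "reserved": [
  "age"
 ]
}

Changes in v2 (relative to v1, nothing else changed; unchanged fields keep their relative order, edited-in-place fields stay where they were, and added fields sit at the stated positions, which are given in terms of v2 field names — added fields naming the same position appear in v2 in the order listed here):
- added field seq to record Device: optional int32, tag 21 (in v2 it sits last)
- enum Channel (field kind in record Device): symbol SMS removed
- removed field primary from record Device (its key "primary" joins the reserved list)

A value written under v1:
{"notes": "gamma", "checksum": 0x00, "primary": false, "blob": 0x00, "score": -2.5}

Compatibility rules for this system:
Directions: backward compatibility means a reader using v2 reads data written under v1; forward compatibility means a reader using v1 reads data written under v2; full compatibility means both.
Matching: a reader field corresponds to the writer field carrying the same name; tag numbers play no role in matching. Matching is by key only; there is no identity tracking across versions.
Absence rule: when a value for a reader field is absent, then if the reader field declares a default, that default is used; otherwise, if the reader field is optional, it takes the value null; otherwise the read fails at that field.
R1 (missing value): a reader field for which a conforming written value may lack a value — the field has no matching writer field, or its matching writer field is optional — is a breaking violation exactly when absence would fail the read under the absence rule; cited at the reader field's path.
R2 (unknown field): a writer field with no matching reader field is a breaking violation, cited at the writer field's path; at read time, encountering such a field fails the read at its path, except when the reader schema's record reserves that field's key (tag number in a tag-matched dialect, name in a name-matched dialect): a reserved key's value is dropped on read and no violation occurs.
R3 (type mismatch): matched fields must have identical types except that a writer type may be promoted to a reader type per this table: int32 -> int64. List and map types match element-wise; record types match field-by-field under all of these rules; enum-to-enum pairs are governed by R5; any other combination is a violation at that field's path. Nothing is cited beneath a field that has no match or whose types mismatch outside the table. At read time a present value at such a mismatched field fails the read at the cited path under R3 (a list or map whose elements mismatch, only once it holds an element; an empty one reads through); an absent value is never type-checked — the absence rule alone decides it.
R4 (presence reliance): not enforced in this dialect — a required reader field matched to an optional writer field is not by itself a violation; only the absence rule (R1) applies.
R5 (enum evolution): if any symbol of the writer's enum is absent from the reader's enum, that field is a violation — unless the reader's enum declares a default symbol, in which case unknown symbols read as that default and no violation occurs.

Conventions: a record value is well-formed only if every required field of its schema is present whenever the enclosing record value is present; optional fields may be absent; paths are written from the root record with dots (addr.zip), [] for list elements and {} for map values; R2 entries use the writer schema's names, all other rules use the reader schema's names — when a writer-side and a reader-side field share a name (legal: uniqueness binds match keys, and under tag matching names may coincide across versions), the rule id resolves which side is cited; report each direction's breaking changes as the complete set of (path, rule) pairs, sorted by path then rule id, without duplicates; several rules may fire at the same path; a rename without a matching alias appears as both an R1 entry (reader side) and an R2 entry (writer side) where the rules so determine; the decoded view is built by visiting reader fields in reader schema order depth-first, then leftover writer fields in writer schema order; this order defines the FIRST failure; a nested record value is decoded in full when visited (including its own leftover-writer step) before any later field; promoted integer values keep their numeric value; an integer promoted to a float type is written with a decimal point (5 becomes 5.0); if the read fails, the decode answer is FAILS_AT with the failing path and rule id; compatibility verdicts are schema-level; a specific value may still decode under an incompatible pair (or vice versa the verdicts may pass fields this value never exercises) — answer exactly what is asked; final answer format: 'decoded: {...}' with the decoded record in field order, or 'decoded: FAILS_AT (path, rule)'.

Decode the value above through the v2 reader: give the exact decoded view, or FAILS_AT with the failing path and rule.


decoded: {"kind": null, "notes": "gamma", "checksum": 0x00, "blob": 0x00, "score": -2.5, "seq": null}

arrows below run writer -> reader for Device
migrating the Device value to v2:
  kind := null (not supplied -> null)
  notes := "gamma"
  checksum := 0x00
  blob := 0x00
  score := -2.5
  seq := null (not supplied -> null)
  writer primary: reserved -> dropped
  => decoded: {"kind": null, "notes": "gamma", "checksum": 0x00, "blob": 0x00, "score": -2.5, "seq": null}
checking off the Device differences that do not matter here:
  enum Channel (field kind in record Device): symbol SMS removed -> triggers nothing under the printed rules; the Device answer is the same either way


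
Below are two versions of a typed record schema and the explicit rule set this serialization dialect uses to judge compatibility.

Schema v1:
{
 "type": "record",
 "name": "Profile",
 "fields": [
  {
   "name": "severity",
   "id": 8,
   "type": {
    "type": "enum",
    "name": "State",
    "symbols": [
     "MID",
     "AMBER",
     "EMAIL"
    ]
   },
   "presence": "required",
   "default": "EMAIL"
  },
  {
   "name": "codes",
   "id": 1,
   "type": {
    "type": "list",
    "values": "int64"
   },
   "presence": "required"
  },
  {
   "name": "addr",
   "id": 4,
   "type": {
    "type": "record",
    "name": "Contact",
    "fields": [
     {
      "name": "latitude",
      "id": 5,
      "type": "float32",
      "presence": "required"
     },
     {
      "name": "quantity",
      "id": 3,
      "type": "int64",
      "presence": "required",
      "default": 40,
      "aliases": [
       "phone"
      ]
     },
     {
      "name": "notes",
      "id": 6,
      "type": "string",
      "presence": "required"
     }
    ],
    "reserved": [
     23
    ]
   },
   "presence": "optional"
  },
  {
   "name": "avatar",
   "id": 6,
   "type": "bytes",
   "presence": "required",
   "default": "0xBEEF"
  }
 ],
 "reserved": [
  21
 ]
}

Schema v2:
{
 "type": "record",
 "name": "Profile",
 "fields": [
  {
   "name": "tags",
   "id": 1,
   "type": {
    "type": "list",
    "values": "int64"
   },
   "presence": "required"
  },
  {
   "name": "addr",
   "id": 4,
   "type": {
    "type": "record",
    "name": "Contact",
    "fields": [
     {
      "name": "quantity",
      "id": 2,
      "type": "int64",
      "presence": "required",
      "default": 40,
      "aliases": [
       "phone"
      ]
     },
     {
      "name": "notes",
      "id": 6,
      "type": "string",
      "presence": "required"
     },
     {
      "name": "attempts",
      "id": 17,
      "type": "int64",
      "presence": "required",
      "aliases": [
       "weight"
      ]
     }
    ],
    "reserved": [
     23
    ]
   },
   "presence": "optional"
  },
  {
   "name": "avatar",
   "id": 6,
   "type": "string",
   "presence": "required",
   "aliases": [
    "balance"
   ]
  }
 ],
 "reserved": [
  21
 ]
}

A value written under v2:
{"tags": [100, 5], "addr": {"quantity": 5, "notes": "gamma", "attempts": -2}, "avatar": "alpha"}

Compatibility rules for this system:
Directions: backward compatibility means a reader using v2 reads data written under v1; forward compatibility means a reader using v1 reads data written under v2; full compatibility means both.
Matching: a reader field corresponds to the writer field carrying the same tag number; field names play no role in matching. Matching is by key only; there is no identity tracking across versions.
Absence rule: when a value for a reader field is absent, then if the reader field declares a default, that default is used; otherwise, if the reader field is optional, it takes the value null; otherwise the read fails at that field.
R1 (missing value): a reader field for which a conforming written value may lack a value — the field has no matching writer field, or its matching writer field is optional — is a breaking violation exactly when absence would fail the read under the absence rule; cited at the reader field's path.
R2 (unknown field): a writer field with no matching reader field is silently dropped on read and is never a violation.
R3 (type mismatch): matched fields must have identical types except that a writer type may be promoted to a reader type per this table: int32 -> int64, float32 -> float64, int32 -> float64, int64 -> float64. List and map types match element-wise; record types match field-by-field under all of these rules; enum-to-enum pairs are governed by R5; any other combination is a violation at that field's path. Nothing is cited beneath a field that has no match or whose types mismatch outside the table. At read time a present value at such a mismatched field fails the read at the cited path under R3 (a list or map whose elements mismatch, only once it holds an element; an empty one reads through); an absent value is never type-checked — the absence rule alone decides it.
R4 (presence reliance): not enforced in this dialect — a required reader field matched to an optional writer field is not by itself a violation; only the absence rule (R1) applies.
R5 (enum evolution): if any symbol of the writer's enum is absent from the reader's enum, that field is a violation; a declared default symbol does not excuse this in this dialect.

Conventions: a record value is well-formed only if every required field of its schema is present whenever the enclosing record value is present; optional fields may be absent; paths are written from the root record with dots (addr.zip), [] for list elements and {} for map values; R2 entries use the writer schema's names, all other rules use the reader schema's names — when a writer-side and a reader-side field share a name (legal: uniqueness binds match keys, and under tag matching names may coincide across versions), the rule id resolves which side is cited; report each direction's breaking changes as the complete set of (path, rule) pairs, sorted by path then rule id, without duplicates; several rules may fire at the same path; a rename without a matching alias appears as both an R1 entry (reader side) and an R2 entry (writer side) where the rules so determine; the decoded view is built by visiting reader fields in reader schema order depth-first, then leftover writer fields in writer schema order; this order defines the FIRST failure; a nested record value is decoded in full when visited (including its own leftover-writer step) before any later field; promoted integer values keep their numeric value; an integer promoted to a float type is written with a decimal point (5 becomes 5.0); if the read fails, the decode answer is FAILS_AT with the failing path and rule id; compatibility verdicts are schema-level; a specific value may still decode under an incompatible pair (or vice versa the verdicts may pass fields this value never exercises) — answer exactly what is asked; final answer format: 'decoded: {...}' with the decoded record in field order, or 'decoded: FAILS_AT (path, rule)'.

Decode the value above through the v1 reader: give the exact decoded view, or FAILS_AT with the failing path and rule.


decoded: FAILS_AT (addr.latitude, R1)

each type pair in Profile: writer, then reader
migrating the Profile value to v1:
  severity := "EMAIL" (absent -> default)
  codes := [100, 5] (from writer tags)
  read fails at addr.latitude under R1 (no fill)
  => FAILS_AT (addr.latitude, R1)
diffs on Profile not affecting the asked answer:
  field avatar in record Profile: type bytes changed to string (its default is dropped) -> matters for Profile compatibility verdicts, not for this value's decode
  renamed field codes to tags in record Profile -> inert under this dialect — no rule fires on Profile and the result does not move
  removed field severity from record Profile -> inert under this dialect — no rule fires on Profile and the result does not move
  field quantity in record Contact: tag 3 changed to 2 -> inert under this dialect — no rule fires on Profile and the result does not move
  added field attempts to record Contact: required int64, tag 17 (in v2 it sits last) -> matters for Profile compatibility verdicts, not for this value's decode


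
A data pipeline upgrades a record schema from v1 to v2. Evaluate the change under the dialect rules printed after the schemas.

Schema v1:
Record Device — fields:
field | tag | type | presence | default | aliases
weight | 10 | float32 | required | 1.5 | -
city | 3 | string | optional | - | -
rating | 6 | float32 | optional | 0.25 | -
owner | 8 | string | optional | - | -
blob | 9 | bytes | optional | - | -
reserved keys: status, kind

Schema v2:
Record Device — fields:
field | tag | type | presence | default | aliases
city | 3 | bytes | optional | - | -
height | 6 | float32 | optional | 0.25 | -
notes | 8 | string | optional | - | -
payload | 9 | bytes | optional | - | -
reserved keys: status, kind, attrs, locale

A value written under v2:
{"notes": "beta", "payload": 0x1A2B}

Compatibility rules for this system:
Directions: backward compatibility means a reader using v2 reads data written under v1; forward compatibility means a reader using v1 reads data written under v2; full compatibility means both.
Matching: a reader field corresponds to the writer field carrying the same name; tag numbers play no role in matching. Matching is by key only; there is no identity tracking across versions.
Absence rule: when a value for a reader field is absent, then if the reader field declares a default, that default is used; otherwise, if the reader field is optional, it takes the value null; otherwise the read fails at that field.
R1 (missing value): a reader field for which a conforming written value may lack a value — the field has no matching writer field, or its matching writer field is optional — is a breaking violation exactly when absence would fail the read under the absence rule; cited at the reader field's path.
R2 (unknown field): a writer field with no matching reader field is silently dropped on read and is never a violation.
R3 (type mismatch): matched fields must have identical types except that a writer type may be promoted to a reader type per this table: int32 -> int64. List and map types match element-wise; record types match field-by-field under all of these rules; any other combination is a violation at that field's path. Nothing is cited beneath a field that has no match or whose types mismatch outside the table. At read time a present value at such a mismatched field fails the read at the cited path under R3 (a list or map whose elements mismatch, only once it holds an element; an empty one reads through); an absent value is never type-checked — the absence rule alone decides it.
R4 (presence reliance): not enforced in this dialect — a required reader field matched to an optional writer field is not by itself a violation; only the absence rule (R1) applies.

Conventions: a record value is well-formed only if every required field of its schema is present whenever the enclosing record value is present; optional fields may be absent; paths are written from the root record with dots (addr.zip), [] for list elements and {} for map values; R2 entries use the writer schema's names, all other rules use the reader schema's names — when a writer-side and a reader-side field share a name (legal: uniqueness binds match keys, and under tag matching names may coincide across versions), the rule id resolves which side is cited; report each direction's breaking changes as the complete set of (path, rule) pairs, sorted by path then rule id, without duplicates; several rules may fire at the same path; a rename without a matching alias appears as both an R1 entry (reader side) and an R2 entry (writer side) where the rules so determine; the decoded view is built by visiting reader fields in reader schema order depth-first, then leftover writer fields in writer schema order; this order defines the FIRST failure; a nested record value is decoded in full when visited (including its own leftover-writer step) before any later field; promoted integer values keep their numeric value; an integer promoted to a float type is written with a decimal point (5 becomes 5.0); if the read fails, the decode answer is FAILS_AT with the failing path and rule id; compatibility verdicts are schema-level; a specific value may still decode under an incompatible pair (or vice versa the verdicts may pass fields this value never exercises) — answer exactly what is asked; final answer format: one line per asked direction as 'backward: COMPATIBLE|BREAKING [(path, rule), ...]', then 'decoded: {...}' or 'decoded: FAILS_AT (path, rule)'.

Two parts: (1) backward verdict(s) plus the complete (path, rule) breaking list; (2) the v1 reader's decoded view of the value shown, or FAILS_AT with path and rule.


backward: BREAKING [(city, R3)]; decoded: {"weight": 1.5, "city": null, "rating": 0.25, "owner": null, "blob": null}

arrows below run writer -> reader for Device
backward on Device — v2 reading data written by v1:
  string -> bytes, writer optional: city aligns to city
  height has no writer counterpart
  notes has no writer counterpart
  payload has no writer counterpart
  writer field weight has no reader counterpart
  writer field rating has no reader counterpart
  writer field owner has no reader counterpart
  writer field blob has no reader counterpart
  R3 fires at city
  => 1 violation(s): backward is BREAKING for Device
decode walk for Device under reader schema v1:
  weight := 1.5 (no value, default fills)
  city := null (not supplied -> null)
  rating := 0.25 (no value, default fills)
  owner := null (not supplied -> null)
  blob := null (not supplied -> null)
  writer notes: unmatched, discarded
  writer payload: unmatched, discarded
  => decoded: {"weight": 1.5, "city": null, "rating": 0.25, "owner": null, "blob": null}
remaining Device differences; none change what is asked:
  removed field weight from record Device -> inert for the asked Device verdict: nothing fires
  renamed field rating to height in record Device -> inert for the asked Device verdict: nothing fires


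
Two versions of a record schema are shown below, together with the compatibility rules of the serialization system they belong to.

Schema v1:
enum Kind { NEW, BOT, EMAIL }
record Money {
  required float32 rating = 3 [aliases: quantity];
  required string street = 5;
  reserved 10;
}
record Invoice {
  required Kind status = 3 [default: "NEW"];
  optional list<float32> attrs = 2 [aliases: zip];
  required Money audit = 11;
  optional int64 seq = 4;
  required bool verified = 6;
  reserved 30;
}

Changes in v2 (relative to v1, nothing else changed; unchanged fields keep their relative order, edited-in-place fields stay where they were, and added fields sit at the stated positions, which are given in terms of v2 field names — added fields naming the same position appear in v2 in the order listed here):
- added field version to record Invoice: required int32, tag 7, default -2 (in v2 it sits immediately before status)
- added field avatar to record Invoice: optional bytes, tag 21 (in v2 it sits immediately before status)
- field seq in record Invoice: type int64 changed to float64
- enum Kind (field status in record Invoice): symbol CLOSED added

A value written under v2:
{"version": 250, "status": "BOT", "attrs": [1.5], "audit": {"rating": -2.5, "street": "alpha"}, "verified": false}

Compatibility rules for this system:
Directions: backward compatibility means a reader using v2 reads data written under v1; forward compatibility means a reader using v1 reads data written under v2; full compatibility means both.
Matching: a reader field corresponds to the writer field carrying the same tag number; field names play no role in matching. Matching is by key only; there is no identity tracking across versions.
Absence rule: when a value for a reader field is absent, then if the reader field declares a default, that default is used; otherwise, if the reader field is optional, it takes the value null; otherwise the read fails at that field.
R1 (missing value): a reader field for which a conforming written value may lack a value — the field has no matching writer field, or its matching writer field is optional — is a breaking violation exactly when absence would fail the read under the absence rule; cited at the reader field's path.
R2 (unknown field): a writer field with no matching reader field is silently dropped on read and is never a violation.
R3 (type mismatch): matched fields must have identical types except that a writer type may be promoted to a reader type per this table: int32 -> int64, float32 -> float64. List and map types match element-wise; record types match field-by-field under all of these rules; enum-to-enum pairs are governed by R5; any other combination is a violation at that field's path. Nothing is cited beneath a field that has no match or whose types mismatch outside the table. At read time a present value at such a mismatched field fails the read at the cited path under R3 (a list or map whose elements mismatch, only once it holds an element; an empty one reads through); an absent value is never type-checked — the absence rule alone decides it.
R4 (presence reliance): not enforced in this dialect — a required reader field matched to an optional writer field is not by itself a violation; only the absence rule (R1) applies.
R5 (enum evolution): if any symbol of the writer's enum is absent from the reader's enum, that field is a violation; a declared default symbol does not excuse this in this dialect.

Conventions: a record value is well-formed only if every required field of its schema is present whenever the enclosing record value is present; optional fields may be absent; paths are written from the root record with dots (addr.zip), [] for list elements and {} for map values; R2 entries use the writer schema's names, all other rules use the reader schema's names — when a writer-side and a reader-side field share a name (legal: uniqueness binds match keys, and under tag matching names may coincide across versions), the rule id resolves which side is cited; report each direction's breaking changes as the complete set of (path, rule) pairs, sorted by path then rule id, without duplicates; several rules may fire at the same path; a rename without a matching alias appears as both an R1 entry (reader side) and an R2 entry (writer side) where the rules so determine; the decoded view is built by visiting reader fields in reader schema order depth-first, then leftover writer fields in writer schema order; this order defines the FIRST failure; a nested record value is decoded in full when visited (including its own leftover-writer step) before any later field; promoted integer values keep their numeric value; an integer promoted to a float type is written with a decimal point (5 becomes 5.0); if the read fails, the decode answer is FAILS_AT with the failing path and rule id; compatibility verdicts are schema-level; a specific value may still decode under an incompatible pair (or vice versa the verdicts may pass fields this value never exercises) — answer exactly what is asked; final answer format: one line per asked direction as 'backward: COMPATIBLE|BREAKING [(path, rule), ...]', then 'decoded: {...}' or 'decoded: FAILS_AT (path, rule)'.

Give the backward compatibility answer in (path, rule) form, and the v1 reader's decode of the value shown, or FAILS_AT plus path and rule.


backward: BREAKING [(seq, R3)]; decoded: {"status": "BOT", "attrs": [1.5], "audit": {"rating": -2.5, "street": "alpha"}, "seq": null, "verified": false}

each type pair in Invoice: writer, then reader
checking backward for Invoice: reader v2 against writer v1:
  version: no writer match
  avatar: no writer match
  writer required, Kind -> Kind: reader status maps from writer status
  writer optional, list<float32> -> list<float32>: reader attrs maps from writer attrs
  writer required, Money -> Money: reader audit maps from writer audit
  writer optional, int64 -> float64: reader seq maps from writer seq
  writer required, bool -> bool: reader verified maps from writer verified
  writer required, float32 -> float32: reader audit.rating maps from writer audit.rating
  writer required, string -> string: reader audit.street maps from writer audit.street
  breaking: (seq, R3)
  => backward verdict for Invoice: BREAKING, 1 violation(s)
migrating the Invoice value to v1:
  status := "BOT"
  attrs := [1.5]
  audit.rating := -2.5
  audit.street := "alpha"
  seq := null (missing; optional => null)
  verified := false
  writer version: no reader field; dropped
  => decoded: {"status": "BOT", "attrs": [1.5], "audit": {"rating": -2.5, "street": "alpha"}, "seq": null, "verified": false}
remaining Invoice differences; none change what is asked:
  added field avatar to record Invoice: optional bytes, tag 21 (in v2 it sits immediately before status) -> triggers nothing under Invoice's printed rules — same verdict
  added field version to record Invoice: required int32, tag 7, default -2 (in v2 it sits immediately before status) -> triggers nothing under Invoice's printed rules — same verdict
  enum Kind (field status in record Invoice): symbol CLOSED added -> its effect on Invoice is confined to the forward direction, not asked


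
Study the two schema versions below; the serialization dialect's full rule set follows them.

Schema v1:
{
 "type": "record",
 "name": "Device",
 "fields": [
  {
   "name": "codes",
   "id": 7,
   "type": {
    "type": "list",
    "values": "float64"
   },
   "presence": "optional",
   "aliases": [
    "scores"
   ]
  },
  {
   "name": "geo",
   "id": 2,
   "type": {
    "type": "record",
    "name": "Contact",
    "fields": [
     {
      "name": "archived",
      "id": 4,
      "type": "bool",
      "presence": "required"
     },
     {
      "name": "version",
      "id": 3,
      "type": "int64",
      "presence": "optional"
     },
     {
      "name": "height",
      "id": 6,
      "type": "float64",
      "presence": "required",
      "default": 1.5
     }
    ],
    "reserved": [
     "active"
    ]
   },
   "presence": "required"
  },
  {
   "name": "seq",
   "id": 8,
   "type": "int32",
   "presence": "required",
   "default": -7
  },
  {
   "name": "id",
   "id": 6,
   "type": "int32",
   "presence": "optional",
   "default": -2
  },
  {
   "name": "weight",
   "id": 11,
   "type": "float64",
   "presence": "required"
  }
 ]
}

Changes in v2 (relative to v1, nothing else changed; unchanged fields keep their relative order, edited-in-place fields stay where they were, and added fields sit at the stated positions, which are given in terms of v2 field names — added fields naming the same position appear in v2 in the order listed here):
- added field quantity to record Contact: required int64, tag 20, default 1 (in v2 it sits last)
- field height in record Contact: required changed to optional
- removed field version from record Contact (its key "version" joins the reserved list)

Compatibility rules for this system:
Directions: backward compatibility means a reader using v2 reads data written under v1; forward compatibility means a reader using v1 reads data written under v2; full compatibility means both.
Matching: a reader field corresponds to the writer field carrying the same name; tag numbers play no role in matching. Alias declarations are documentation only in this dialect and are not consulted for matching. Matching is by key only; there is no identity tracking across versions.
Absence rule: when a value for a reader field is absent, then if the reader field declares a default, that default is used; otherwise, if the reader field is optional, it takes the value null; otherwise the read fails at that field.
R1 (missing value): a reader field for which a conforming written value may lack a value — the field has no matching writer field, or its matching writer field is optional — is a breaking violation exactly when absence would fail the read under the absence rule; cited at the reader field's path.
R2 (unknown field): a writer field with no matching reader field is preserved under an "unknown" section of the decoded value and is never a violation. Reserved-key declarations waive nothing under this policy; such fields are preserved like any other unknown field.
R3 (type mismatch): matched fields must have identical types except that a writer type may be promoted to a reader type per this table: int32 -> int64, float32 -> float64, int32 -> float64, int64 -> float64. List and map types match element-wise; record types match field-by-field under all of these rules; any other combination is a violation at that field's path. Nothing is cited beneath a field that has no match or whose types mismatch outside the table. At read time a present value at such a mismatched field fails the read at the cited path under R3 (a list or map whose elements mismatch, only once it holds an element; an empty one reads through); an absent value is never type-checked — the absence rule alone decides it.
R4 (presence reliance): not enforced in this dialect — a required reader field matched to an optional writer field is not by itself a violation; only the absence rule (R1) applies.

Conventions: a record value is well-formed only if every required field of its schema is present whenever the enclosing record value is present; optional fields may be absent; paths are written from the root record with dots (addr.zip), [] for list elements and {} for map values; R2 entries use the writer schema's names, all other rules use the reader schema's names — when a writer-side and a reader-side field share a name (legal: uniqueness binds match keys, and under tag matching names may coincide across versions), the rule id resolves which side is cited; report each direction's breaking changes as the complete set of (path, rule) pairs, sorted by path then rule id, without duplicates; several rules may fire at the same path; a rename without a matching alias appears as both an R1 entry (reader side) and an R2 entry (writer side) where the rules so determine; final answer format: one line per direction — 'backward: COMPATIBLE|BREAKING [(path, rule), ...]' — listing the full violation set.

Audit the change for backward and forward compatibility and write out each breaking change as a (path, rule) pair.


in Device below, arrows point writer -> reader
backward analysis of Device with v2 as reader and v1 as writer:
  codes: list<float64> -> list<float64>, writer optional; from codes
  geo: Contact -> Contact, writer required; from geo
  seq: int32 -> int32, writer required; from seq
  id: int32 -> int32, writer optional; from id
  weight: float64 -> float64, writer required; from weight
  geo.archived: bool -> bool, writer required; from geo.archived
  geo.height: float64 -> float64, writer required; from geo.height
  geo.quantity: no writer-side match
  writer field geo.version has no reader counterpart
  => no violations; backward on Device: COMPATIBLE
forward analysis of Device with v1 as reader and v2 as writer:
  codes: list<float64> -> list<float64>, writer optional; from codes
  geo: Contact -> Contact, writer required; from geo
  seq: int32 -> int32, writer required; from seq
  id: int32 -> int32, writer optional; from id
  weight: float64 -> float64, writer required; from weight
  geo.archived: bool -> bool, writer required; from geo.archived
  geo.version: no writer-side match
  geo.height: float64 -> float64, writer optional; from geo.height
  writer field geo.quantity has no reader counterpart
  => no violations; forward on Device: COMPATIBLE

backward: COMPATIBLE []; forward: COMPATIBLE []


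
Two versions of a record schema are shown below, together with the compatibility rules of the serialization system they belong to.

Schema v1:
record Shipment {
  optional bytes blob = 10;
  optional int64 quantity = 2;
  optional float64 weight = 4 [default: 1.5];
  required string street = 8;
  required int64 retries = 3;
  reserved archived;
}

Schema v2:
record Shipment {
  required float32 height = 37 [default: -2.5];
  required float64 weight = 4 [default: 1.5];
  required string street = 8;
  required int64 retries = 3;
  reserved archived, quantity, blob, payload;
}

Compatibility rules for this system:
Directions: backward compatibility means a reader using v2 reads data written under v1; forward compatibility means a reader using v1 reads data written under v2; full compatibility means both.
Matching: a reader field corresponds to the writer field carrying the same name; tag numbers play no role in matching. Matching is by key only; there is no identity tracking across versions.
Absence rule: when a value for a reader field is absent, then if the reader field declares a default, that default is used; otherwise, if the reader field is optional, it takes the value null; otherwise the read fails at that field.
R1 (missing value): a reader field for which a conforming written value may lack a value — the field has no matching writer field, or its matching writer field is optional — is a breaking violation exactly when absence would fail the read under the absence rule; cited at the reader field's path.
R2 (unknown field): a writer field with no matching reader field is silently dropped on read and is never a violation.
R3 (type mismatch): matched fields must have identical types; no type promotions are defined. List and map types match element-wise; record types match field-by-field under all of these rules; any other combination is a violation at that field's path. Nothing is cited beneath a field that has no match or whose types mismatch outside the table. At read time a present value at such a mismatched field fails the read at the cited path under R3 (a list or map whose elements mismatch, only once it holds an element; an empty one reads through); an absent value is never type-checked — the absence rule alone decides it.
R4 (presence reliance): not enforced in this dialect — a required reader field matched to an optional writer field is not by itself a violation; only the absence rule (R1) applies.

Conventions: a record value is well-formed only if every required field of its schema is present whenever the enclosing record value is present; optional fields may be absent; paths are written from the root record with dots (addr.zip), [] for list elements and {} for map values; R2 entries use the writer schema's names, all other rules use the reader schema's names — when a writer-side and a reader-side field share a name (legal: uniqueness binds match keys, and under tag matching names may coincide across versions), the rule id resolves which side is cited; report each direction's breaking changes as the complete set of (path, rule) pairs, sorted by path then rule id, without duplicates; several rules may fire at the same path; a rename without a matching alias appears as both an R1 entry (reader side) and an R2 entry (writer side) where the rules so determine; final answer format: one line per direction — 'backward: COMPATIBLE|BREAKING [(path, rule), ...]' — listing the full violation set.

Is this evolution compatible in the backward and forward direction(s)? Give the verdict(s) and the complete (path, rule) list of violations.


each type pair in Shipment: writer, then reader
backward pass over Shipment, reader schema v2, writer schema v1:
  height has no writer counterpart
  weight <- weight (float64 -> float64, writer optional)
  street <- street (string -> string, writer required)
  retries <- retries (int64 -> int64, writer required)
  leftover writer field: blob
  leftover writer field: quantity
  => backward verdict for Shipment: COMPATIBLE, no violations
forward pass over Shipment, reader schema v1, writer schema v2:
  blob has no writer counterpart
  quantity has no writer counterpart
  weight <- weight (float64 -> float64, writer required)
  street <- street (string -> string, writer required)
  retries <- retries (int64 -> int64, writer required)
  leftover writer field: height
  => forward verdict for Shipment: COMPATIBLE, no violations

backward: COMPATIBLE []; forward: COMPATIBLE []


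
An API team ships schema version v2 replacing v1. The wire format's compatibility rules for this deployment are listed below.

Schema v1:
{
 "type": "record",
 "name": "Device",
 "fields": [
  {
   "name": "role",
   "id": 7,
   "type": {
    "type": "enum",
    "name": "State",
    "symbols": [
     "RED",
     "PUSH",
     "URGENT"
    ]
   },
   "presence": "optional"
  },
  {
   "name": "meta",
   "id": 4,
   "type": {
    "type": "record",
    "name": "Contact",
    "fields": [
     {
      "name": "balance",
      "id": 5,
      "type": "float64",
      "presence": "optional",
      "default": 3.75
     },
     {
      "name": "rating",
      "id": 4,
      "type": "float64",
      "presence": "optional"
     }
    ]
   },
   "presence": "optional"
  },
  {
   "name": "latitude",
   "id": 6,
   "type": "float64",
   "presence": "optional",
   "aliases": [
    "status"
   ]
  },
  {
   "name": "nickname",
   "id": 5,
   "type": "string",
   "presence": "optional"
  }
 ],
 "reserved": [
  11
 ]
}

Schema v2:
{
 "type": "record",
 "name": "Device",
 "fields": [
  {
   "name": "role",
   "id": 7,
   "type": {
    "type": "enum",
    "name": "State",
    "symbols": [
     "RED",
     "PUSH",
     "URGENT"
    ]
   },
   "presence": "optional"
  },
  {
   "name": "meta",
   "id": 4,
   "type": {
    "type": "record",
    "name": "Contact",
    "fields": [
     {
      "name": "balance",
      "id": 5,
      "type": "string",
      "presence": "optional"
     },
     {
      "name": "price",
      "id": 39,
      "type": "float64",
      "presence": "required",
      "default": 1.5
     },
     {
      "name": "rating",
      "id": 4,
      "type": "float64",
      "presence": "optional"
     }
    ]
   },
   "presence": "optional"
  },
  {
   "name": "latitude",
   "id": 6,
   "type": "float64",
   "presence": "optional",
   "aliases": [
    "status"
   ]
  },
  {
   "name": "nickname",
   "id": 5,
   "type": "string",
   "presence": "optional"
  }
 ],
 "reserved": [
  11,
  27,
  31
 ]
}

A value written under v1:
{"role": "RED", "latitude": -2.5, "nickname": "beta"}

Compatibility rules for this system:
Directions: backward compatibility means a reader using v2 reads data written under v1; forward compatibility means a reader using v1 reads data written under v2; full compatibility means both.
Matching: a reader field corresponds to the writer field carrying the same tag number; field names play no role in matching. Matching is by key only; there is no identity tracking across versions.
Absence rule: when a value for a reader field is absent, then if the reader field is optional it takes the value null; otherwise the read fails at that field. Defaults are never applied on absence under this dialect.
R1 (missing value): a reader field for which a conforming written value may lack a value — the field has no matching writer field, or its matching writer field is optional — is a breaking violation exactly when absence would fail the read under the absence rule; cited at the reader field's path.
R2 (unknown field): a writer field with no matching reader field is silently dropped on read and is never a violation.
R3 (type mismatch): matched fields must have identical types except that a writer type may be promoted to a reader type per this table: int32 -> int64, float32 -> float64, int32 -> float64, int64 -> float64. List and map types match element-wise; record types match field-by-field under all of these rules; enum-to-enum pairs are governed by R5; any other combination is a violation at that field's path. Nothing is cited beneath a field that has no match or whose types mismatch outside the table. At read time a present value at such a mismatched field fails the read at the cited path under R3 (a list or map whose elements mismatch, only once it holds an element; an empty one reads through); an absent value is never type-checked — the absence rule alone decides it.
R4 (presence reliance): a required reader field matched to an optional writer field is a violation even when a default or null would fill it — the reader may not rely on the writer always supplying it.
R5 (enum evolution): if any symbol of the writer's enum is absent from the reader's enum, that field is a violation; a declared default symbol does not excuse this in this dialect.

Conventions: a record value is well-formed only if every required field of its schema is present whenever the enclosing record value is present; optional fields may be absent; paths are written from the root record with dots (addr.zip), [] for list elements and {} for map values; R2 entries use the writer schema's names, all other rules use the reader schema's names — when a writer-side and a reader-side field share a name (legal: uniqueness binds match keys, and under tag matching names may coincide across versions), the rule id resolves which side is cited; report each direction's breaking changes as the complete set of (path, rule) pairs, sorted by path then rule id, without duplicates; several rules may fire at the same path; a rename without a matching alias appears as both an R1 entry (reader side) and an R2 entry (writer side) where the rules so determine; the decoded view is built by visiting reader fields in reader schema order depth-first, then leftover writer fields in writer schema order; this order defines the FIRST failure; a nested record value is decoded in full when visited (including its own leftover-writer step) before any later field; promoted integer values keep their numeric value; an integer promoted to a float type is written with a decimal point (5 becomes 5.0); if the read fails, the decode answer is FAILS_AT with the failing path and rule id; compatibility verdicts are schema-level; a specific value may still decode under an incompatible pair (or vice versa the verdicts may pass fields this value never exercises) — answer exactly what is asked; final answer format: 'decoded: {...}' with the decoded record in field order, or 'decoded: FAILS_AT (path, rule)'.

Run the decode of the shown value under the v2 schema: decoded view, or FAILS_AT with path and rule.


in Device below, arrows point writer -> reader
decode (reader v2):
  role := "RED"
  meta := null (not supplied -> null)
  latitude := -2.5
  nickname := "beta"
  => decoded: {"role": "RED", "meta": null, "latitude": -2.5, "nickname": "beta"}
remaining Device differences; none change what is asked:
  added field price to record Contact: required float64, tag 39, default 1.5 (in v2 it sits immediately before rating) -> schema-level compatibility only; this Device value's decode is unchanged
  field balance in record Contact: type float64 changed to string (its default is dropped) -> schema-level compatibility only; this Device value's decode is unchanged

decoded: {"role": "RED", "meta": null, "latitude": -2.5, "nickname": "beta"}
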